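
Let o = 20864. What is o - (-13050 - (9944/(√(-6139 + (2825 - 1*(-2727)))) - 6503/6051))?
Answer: 205207111/6051 - 9944*I*√587/587 ≈ 33913.0 - 410.43*I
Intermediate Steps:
o - (-13050 - (9944/(√(-6139 + (2825 - 1*(-2727)))) - 6503/6051)) = 20864 - (-13050 - (9944/(√(-6139 + (2825 - 1*(-2727)))) - 6503/6051)) = 20864 - (-13050 - (9944/(√(-6139 + (2825 + 2727))) - 6503*1/6051)) = 20864 - (-13050 - (9944/(√(-6139 + 5552)) - 6503/6051)) = 20864 - (-13050 - (9944/(√(-587)) - 6503/6051)) = 20864 - (-13050 - (9944/((I*√587)) - 6503/6051)) = 20864 - (-13050 - (9944*(-I*√587/587) - 6503/6051)) = 20864 - (-13050 - (-9944*I*√587/587 - 6503/6051)) = 20864 - (-13050 - (-6503/6051 - 9944*I*√587/587)) = 20864 - (-13050 + (6503/6051 + 9944*I*√587/587)) = 20864 - (-78959047/6051 + 9944*I*√587/587) = 20864 + (78959047/6051 - 9944*I*√587/587) = 205207111/6051 - 9944*I*√587/587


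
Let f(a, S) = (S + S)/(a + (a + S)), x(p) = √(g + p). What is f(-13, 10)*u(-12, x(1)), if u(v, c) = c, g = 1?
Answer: -5*√2/4 ≈ -1.7678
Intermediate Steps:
x(p) = √(1 + p)
f(a, S) = 2*S/(S + 2*a) (f(a, S) = (2*S)/(a + (S + a)) = (2*S)/(S + 2*a) = 2*S/(S + 2*a))
f(-13, 10)*u(-12, x(1)) = (2*10/(10 + 2*(-13)))*√(1 + 1) = (2*10/(10 - 26))*√2 = (2*10/(-16))*√2 = (2*10*(-1/16))*√2 = -5*√2/4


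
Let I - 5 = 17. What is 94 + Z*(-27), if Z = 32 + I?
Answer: -1364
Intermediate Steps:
I = 22 (I = 5 + 17 = 22)
Z = 54 (Z = 32 + 22 = 54)
94 + Z*(-27) = 94 + 54*(-27) = 94 - 1458 = -1364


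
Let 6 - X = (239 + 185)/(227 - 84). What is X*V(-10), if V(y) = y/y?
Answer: 434/143 ≈ 3.0350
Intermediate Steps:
V(y) = 1
X = 434/143 (X = 6 - (239 + 185)/(227 - 84) = 6 - 424/143 = 434/143 ≈ 3.0350)
X*V(-10) = (434/143)*1 = 434/143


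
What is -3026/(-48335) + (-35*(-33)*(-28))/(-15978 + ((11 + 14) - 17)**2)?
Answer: 805654832/384601595 ≈ 2.0948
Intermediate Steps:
-3026/(-48335) + (-35*(-33)*(-28))/(-15978 + ((11 + 14) - 17)**2) = -3026*(-1/48335) + (1155*(-28))/(-15978 + (25 - 17)**2) = 3026/48335 - 32340/(-15978 + 8**2) = 3026/48335 - 32340/(-15978 + 64) = 3026/48335 - 32340/(-15914) = 3026/48335 - 32340*(-1/15914) = 3026/48335 + 16170/7957 = 805654832/384601595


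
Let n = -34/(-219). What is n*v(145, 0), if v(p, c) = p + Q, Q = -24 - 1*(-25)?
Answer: 68/3 ≈ 22.667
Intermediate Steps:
Q = 1 (Q = -24 + 25 = 1)
v(p, c) = 1 + p (v(p, c) = p + 1 = 1 + p)
n = 34/219 (n = -34*(-1/219) = 34/219 ≈ 0.15525)
n*v(145, 0) = 34*(1 + 145)/219 = (34/219)*146 = 68/3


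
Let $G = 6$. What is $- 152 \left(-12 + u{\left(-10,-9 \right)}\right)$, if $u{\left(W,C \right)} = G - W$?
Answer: $-608$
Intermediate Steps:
$u{\left(W,C \right)} = 6 - W$
$- 152 \left(-12 + u{\left(-10,-9 \right)}\right) = - 152 \left(-12 + \left(6 - -10\right)\right) = - 152 \left(-12 + \left(6 + 10\right)\right) = - 152 \left(-12 + 16\right) = \left(-152\right) 4 = -608$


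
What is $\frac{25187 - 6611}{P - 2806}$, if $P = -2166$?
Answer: $- \frac{4644}{1243} \approx -3.7361$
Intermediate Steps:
$\frac{25187 - 6611}{P - 2806} = \frac{25187 - 6611}{-2166 - 2806} = \frac{18576}{-4972} = 18576 \left(- \frac{1}{4972}\right) = - \frac{4644}{1243}$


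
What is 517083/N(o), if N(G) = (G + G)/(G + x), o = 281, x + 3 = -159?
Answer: 61532877/562 ≈ 1.0949e+5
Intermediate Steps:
x = -162 (x = -3 - 159 = -162)
N(G) = 2*G/(-162 + G) (N(G) = (G + G)/(G - 162) = (2*G)/(-162 + G) = 2*G/(-162 + G))
517083/N(o) = 517083/((2*281/(-162 + 281))) = 517083/((2*281/119)) = 517083/((2*281*(1/119))) = 517083/(562/119) = 517083*(119/562) = 61532877/562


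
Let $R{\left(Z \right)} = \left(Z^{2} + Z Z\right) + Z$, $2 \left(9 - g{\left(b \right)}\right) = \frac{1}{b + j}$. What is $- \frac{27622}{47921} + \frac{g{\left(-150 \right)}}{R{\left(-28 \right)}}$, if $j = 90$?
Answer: $- \frac{5052742999}{8855800800} \approx -0.57056$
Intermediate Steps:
$g{\left(b \right)} = 9 - \frac{1}{2 \left(90 + b\right)}$ ($g{\left(b \right)} = 9 - \frac{1}{2 \left(b + 90\right)} = 9 - \frac{1}{2 \left(90 + b\right)}$)
$R{\left(Z \right)} = Z + 2 Z^{2}$ ($R{\left(Z \right)} = \left(Z^{2} + Z^{2}\right) + Z = 2 Z^{2} + Z = Z + 2 Z^{2}$)
$- \frac{27622}{47921} + \frac{g{\left(-150 \right)}}{R{\left(-28 \right)}} = - \frac{27622}{47921} + \frac{\frac{1}{2} \frac{1}{90 - 150} \left(1619 + 18 \left(-150\right)\right)}{\left(-28\right) \left(1 + 2 \left(-28\right)\right)} = \left(-27622\right) \frac{1}{47921} + \frac{\frac{1}{2} \frac{1}{-60} \left(1619 - 2700\right)}{\left(-28\right) \left(1 - 56\right)} = - \frac{27622}{47921} + \frac{\frac{1}{2} \left(- \frac{1}{60}\right) \left(-1081\right)}{\left(-28\right) \left(-55\right)} = - \frac{27622}{47921} + \frac{1081}{120 \cdot 1540} = - \frac{27622}{47921} + \frac{1081}{120} \cdot \frac{1}{1540} = - \frac{27622}{47921} + \frac{1081}{184800} = - \frac{5052742999}{8855800800}$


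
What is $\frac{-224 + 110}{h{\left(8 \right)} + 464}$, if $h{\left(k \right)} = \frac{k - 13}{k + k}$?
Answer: $- \frac{608}{2473} \approx -0.24586$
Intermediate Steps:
$h{\left(k \right)} = \frac{-13 + k}{2 k}$
$\frac{-224 + 110}{h{\left(8 \right)} + 464} = \frac{-224 + 110}{\frac{-13 + 8}{2 \cdot 8} + 464} = - \frac{114}{\frac{1}{2} \cdot \frac{1}{8} \left(-5\right) + 464} = - \frac{114}{- \frac{5}{16} + 464} = - \frac{114}{\frac{7419}{16}} = \left(-114\right) \frac{16}{7419} = - \frac{608}{2473}$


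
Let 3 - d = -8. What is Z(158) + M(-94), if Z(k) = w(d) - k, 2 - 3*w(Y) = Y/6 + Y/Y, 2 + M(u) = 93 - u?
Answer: 481/18 ≈ 26.722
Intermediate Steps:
d = 11 (d = 3 - 1*(-8) = 3 + 8 = 11)
M(u) = 91 - u (M(u) = -2 + (93 - u) = 91 - u)
w(Y) = 1/3 - Y/18 (w(Y) = 2/3 - (Y/6 + Y/Y)/3 = 2/3 - (Y*(1/6) + 1)/3 = 2/3 - (Y/6 + 1)/3 = 2/3 - (1 + Y/6)/3 = 2/3 + (-1/3 - Y/18) = 1/3 - Y/18)
Z(k) = -5/18 - k (Z(k) = (1/3 - 1/18*11) - k = (1/3 - 11/18) - k = -5/18 - k)
Z(158) + M(-94) = (-5/18 - 1*158) + (91 - 1*(-94)) = (-5/18 - 158) + (91 + 94) = -2849/18 + 185 = 481/18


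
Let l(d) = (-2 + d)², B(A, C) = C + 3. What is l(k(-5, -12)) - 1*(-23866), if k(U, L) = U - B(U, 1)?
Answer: 23987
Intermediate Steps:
B(A, C) = 3 + C
k(U, L) = -4 + U (k(U, L) = U - (3 + 1) = U - 1*4 = U - 4 = -4 + U)
l(k(-5, -12)) - 1*(-23866) = (-2 + (-4 - 5))² - 1*(-23866) = (-2 - 9)² + 23866 = (-11)² + 23866 = 121 + 23866 = 23987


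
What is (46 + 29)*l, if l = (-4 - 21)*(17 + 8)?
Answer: -46875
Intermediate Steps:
l = -625 (l = -25*25 = -625)
(46 + 29)*l = (46 + 29)*(-625) = 75*(-625) = -46875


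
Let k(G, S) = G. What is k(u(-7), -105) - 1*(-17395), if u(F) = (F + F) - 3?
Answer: 17378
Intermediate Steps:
u(F) = -3 + 2*F (u(F) = 2*F - 3 = -3 + 2*F)
k(u(-7), -105) - 1*(-17395) = (-3 + 2*(-7)) - 1*(-17395) = (-3 - 14) + 17395 = -17 + 17395 = 17378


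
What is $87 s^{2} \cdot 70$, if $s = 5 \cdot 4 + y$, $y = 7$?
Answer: $4439610$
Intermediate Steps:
$s = 27$ ($s = 5 \cdot 4 + 7 = 20 + 7 = 27$)
$87 s^{2} \cdot 70 = 87 \cdot 27^{2} \cdot 70 = 87 \cdot 729 \cdot 70 = 63423 \cdot 70 = 4439610$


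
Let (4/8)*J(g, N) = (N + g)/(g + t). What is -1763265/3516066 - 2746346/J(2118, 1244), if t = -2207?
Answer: 35808410481106/985084491 ≈ 36351.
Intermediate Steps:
J(g, N) = 2*(N + g)/(-2207 + g) (J(g, N) = 2*((N + g)/(g - 2207)) = 2*((N + g)/(-2207 + g)) = 2*(N + g)/(-2207 + g))
-1763265/3516066 - 2746346/J(2118, 1244) = -1763265/3516066 - 2746346*(-2207 + 2118)/(2*(1244 + 2118)) = -1763265*1/3516066 - 2746346/(2*3362/(-89)) = -587755/1172022 - 2746346/(2*(-1/89)*3362) = -587755/1172022 - 2746346/(-6724/89) = -587755/1172022 - 2746346*(-89/6724) = -587755/1172022 + 122212397/3362 = 35808410481106/985084491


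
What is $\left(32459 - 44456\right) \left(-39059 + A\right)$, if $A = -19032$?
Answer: $696917727$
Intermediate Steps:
$\left(32459 - 44456\right) \left(-39059 + A\right) = \left(32459 - 44456\right) \left(-39059 - 19032\right) = \left(-11997\right) \left(-58091\right) = 696917727$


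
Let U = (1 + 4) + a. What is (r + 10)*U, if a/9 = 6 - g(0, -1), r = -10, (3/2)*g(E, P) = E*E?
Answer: 0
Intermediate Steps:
g(E, P) = 2*E²/3 (g(E, P) = 2*(E*E)/3 = 2*E²/3)
a = 54 (a = 9*(6 - 2*0²/3) = 9*(6 - 2*0/3) = 9*(6 - 1*0) = 9*(6 + 0) = 9*6 = 54)
U = 59 (U = (1 + 4) + 54 = 5 + 54 = 59)
(r + 10)*U = (-10 + 10)*59 = 0*59 = 0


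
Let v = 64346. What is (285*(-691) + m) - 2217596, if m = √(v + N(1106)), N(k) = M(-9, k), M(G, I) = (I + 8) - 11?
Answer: -2414531 + √65449 ≈ -2.4143e+6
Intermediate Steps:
M(G, I) = -3 + I (M(G, I) = (8 + I) - 11 = -3 + I)
N(k) = -3 + k
m = √65449 (m = √(64346 + (-3 + 1106)) = √(64346 + 1103) = √65449 ≈ 255.83)
(285*(-691) + m) - 2217596 = (285*(-691) + √65449) - 2217596 = (-196935 + √65449) - 2217596 = -2414531 + √65449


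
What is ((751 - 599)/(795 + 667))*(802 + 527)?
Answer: 101004/731 ≈ 138.17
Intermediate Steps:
((751 - 599)/(795 + 667))*(802 + 527) = (152/1462)*1329 = (152*(1/1462))*1329 = (76/731)*1329 = 101004/731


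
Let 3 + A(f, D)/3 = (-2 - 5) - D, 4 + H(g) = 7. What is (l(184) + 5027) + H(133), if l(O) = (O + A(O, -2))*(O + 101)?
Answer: 50630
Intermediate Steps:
H(g) = 3 (H(g) = -4 + 7 = 3)
A(f, D) = -30 - 3*D (A(f, D) = -9 + 3*((-2 - 5) - D) = -9 + 3*(-7 - D) = -9 + (-21 - 3*D) = -30 - 3*D)
l(O) = (-24 + O)*(101 + O) (l(O) = (O + (-30 - 3*(-2)))*(O + 101) = (O + (-30 + 6))*(101 + O) = (O - 24)*(101 + O) = (-24 + O)*(101 + O))
(l(184) + 5027) + H(133) = ((-2424 + 184**2 + 77*184) + 5027) + 3 = ((-2424 + 33856 + 14168) + 5027) + 3 = (45600 + 5027) + 3 = 50627 + 3 = 50630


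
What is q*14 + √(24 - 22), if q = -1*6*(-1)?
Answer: 84 + √2 ≈ 85.414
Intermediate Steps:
q = 6 (q = -6*(-1) = 6)
q*14 + √(24 - 22) = 6*14 + √(24 - 22) = 84 + √2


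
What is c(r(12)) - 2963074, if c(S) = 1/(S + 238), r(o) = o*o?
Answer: -1131894267/382 ≈ -2.9631e+6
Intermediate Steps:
r(o) = o²
c(S) = 1/(238 + S)
c(r(12)) - 2963074 = 1/(238 + 12²) - 2963074 = 1/(238 + 144) - 2963074 = 1/382 - 2963074 = -1131894267/382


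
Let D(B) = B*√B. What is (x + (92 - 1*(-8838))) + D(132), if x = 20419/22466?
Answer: 200641799/22466 + 264*√33 ≈ 10447.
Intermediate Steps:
D(B) = B^(3/2)
x = 20419/22466 (x = 20419*(1/22466) = 20419/22466 ≈ 0.90888)
(x + (92 - 1*(-8838))) + D(132) = (20419/22466 + (92 - 1*(-8838))) + 132^(3/2) = (20419/22466 + (92 + 8838)) + 264*√33 = (20419/22466 + 8930) + 264*√33 = 200641799/22466 + 264*√33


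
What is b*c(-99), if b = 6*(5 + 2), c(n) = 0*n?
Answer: 0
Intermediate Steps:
c(n) = 0
b = 42 (b = 6*7 = 42)
b*c(-99) = 42*0 = 0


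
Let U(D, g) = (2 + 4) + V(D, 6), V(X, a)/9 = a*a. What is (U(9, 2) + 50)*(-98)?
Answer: -37240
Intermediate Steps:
V(X, a) = 9*a² (V(X, a) = 9*(a*a) = 9*a²)
U(D, g) = 330 (U(D, g) = (2 + 4) + 9*6² = 6 + 9*36 = 6 + 324 = 330)
(U(9, 2) + 50)*(-98) = (330 + 50)*(-98) = 380*(-98) = -37240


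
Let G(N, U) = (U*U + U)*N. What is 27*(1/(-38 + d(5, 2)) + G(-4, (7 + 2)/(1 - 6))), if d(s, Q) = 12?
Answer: -101763/650 ≈ -156.56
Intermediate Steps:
G(N, U) = N*(U + U**2) (G(N, U) = (U**2 + U)*N = (U + U**2)*N = N*(U + U**2))
27*(1/(-38 + d(5, 2)) + G(-4, (7 + 2)/(1 - 6))) = 27*(1/(-38 + 12) - 4*(7 + 2)/(1 - 6)*(1 + (7 + 2)/(1 - 6))) = 27*(1/(-26) - 4*9/(-5)*(1 + 9/(-5))) = 27*(-1/26 - 4*9*(-1/5)*(1 + 9*(-1/5))) = 27*(-1/26 - 4*(-9/5)*(1 - 9/5)) = 27*(-1/26 - 4*(-9/5)*(-4/5)) = 27*(-1/26 - 144/25) = 27*(-3769/650) = -101763/650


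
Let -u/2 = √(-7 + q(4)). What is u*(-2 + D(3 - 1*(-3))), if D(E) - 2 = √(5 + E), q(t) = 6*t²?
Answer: -2*√979 ≈ -62.578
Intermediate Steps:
D(E) = 2 + √(5 + E)
u = -2*√89 (u = -2*√(-7 + 6*4²) = -2*√(-7 + 6*16) = -2*√(-7 + 96) = -2*√89 ≈ -18.868)
u*(-2 + D(3 - 1*(-3))) = (-2*√89)*(-2 + (2 + √(5 + (3 - 1*(-3))))) = (-2*√89)*(-2 + (2 + √(5 + (3 + 3)))) = (-2*√89)*(-2 + (2 + √(5 + 6))) = (-2*√89)*(-2 + (2 + √11)) = (-2*√89)*√11 = -2*√979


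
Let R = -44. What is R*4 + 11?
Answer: -165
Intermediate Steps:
R*4 + 11 = -44*4 + 11 = -176 + 11 = -165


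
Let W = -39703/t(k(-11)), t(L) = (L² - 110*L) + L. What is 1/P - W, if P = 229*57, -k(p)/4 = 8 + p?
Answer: -57582455/1688188 ≈ -34.109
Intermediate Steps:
k(p) = -32 - 4*p (k(p) = -4*(8 + p) = -32 - 4*p)
t(L) = L² - 109*L
P = 13053
W = 39703/1164 (W = -39703*1/((-109 + (-32 - 4*(-11)))*(-32 - 4*(-11))) = -39703*1/((-109 + (-32 + 44))*(-32 + 44)) = -39703*1/(12*(-109 + 12)) = -39703/(12*(-97)) = -39703/(-1164) = -39703*(-1/1164) = 39703/1164 ≈ 34.109)
1/P - W = 1/13053 - 1*39703/1164 = 1/13053 - 39703/1164 = -57582455/1688188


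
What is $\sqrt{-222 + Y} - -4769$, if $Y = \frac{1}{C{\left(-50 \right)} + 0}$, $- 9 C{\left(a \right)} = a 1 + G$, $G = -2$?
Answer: $4769 + \frac{i \sqrt{149955}}{26} \approx 4769.0 + 14.894 i$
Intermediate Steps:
$C{\left(a \right)} = \frac{2}{9} - \frac{a}{9}$ ($C{\left(a \right)} = - \frac{a 1 - 2}{9} = - \frac{a - 2}{9} = - \frac{-2 + a}{9} = \frac{2}{9} - \frac{a}{9}$)
$Y = \frac{9}{52}$ ($Y = \frac{1}{\left(\frac{2}{9} - - \frac{50}{9}\right) + 0} = \frac{1}{\left(\frac{2}{9} + \frac{50}{9}\right) + 0} = \frac{1}{\frac{52}{9} + 0} = \frac{1}{\frac{52}{9}} = \frac{9}{52} \approx 0.17308$)
$\sqrt{-222 + Y} - -4769 = \sqrt{-222 + \frac{9}{52}} - -4769 = \sqrt{- \frac{11535}{52}} + 4769 = \frac{i \sqrt{149955}}{26} + 4769 = 4769 + \frac{i \sqrt{149955}}{26}$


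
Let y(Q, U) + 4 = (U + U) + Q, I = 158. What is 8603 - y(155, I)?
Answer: 8136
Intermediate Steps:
y(Q, U) = -4 + Q + 2*U (y(Q, U) = -4 + ((U + U) + Q) = -4 + (2*U + Q) = -4 + (Q + 2*U) = -4 + Q + 2*U)
8603 - y(155, I) = 8603 - (-4 + 155 + 2*158) = 8603 - (-4 + 155 + 316) = 8603 - 1*467 = 8603 - 467 = 8136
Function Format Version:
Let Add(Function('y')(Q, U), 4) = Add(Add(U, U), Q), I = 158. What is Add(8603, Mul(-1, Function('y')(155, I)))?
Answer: 8136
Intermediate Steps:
Function('y')(Q, U) = Add(-4, Q, Mul(2, U)) (Function('y')(Q, U) = Add(-4, Add(Add(U, U), Q)) = Add(-4, Add(Mul(2, U), Q)) = Add(-4, Add(Q, Mul(2, U))) = Add(-4, Q, Mul(2, U)))
Add(8603, Mul(-1, Function('y')(155, I))) = Add(8603, Mul(-1, Add(-4, 155, Mul(2, 158)))) = Add(8603, Mul(-1, Add(-4, 155, 316))) = Add(8603, Mul(-1, 467)) = Add(8603, -467) = 8136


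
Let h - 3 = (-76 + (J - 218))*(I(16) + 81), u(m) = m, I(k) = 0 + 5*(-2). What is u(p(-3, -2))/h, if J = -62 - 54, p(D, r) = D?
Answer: 3/29107 ≈ 0.00010307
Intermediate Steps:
I(k) = -10 (I(k) = 0 - 10 = -10)
J = -116
h = -29107 (h = 3 + (-76 + (-116 - 218))*(-10 + 81) = 3 + (-76 - 334)*71 = 3 - 410*71 = 3 - 29110 = -29107)
u(p(-3, -2))/h = -3/(-29107) = -3*(-1/29107) = 3/29107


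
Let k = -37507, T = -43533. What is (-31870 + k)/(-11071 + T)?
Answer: 371/292 ≈ 1.2705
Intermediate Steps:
(-31870 + k)/(-11071 + T) = (-31870 - 37507)/(-11071 - 43533) = -69377/(-54604) = -69377*(-1/54604) = 371/292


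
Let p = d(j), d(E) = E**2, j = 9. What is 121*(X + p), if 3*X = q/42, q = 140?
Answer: 89419/9 ≈ 9935.4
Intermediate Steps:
X = 10/9 (X = (140/42)/3 = (140*(1/42))/3 = (1/3)*(10/3) = 10/9 ≈ 1.1111)
p = 81 (p = 9**2 = 81)
121*(X + p) = 121*(10/9 + 81) = 121*(739/9) = 89419/9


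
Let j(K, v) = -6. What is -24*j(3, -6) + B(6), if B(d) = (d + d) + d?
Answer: 162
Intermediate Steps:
B(d) = 3*d (B(d) = 2*d + d = 3*d)
-24*j(3, -6) + B(6) = -24*(-6) + 3*6 = 144 + 18 = 162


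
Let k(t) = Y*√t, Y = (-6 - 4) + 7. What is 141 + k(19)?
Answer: 141 - 3*√19 ≈ 127.92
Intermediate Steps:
Y = -3 (Y = -10 + 7 = -3)
k(t) = -3*√t
141 + k(19) = 141 - 3*√19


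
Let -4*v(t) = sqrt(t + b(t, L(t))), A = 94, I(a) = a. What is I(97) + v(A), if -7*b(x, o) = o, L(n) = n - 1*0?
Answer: 97 - sqrt(987)/14 ≈ 94.756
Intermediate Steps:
L(n) = n (L(n) = n + 0 = n)
b(x, o) = -o/7
v(t) = -sqrt(42)*sqrt(t)/28 (v(t) = -sqrt(t - t/7)/4 = -sqrt(42)*sqrt(t)/7/4 = -sqrt(42)*sqrt(t)/28)
I(97) + v(A) = 97 - sqrt(42)*sqrt(94)/28 = 97 - sqrt(987)/14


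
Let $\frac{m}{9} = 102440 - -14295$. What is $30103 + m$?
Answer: $1080718$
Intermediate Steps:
$m = 1050615$ ($m = 9 \left(102440 - -14295\right) = 9 \left(102440 + 14295\right) = 9 \cdot 116735 = 1050615$)
$30103 + m = 30103 + 1050615 = 1080718$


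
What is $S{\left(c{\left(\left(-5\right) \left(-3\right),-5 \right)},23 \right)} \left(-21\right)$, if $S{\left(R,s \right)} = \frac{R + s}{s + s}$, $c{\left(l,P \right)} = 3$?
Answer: $- \frac{273}{23} \approx -11.87$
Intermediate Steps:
$S{\left(R,s \right)} = \frac{R + s}{2 s}$
$S{\left(c{\left(\left(-5\right) \left(-3\right),-5 \right)},23 \right)} \left(-21\right) = \frac{3 + 23}{2 \cdot 23} \left(-21\right) = \frac{1}{2} \cdot \frac{1}{23} \cdot 26 \left(-21\right) = \frac{13}{23} \left(-21\right) = - \frac{273}{23}$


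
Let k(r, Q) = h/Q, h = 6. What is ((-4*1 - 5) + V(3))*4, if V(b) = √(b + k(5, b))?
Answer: -36 + 4*√5 ≈ -27.056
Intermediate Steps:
k(r, Q) = 6/Q
V(b) = √(b + 6/b)
((-4*1 - 5) + V(3))*4 = ((-4*1 - 5) + √(3 + 6/3))*4 = ((-4 - 5) + √(3 + 6*(⅓)))*4 = (-9 + √(3 + 2))*4 = (-9 + √5)*4 = -36 + 4*√5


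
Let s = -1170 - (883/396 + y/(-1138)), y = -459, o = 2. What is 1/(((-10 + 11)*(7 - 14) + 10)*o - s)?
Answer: 225324/265574333 ≈ 0.00084844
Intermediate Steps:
s = -264222389/225324 (s = -1170 - (883/396 - 459/(-1138)) = -1170 - (883*(1/396) - 459*(-1/1138)) = -1170 - (883/396 + 459/1138) = -1170 - 1*593309/225324 = -1170 - 593309/225324 = -264222389/225324 ≈ -1172.6)
1/(((-10 + 11)*(7 - 14) + 10)*o - s) = 1/(((-10 + 11)*(7 - 14) + 10)*2 - 1*(-264222389/225324)) = 1/((1*(-7) + 10)*2 + 264222389/225324) = 1/((-7 + 10)*2 + 264222389/225324) = 1/(3*2 + 264222389/225324) = 1/(6 + 264222389/225324) = 1/(265574333/225324) = 225324/265574333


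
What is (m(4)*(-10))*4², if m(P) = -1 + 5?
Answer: -640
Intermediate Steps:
m(P) = 4
(m(4)*(-10))*4² = (4*(-10))*4² = -40*16 = -640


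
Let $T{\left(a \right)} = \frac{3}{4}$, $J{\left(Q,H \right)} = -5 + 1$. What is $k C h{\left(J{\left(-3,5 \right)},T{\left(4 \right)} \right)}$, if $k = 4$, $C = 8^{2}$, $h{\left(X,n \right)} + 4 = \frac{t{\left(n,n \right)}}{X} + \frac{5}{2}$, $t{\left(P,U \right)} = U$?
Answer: $-432$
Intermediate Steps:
$J{\left(Q,H \right)} = -4$
$T{\left(a \right)} = \frac{3}{4}$ ($T{\left(a \right)} = 3 \cdot \frac{1}{4} = \frac{3}{4}$)
$h{\left(X,n \right)} = - \frac{3}{2} + \frac{n}{X}$ ($h{\left(X,n \right)} = -4 + \left(\frac{n}{X} + \frac{5}{2}\right) = -4 + \left(\frac{5}{2} + \frac{n}{X}\right) = - \frac{3}{2} + \frac{n}{X}$)
$C = 64$
$k C h{\left(J{\left(-3,5 \right)},T{\left(4 \right)} \right)} = 4 \cdot 64 \left(- \frac{3}{2} + \frac{3}{4 \left(-4\right)}\right) = 256 \left(- \frac{3}{2} + \frac{3}{4} \left(- \frac{1}{4}\right)\right) = 256 \left(- \frac{3}{2} - \frac{3}{16}\right) = 256 \left(- \frac{27}{16}\right) = -432$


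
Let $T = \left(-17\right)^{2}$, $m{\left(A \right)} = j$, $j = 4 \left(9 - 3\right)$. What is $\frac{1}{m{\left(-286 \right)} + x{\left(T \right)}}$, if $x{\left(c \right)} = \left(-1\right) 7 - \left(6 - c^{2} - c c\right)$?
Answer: $\frac{1}{167053} \approx 5.9861 \cdot 10^{-6}$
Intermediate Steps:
$j = 24$ ($j = 4 \cdot 6 = 24$)
$m{\left(A \right)} = 24$
$T = 289$
$x{\left(c \right)} = -13 + 2 c^{2}$ ($x{\left(c \right)} = -7 + \left(\left(c^{2} + c^{2}\right) - 6\right) = -7 + \left(2 c^{2} - 6\right) = -7 + \left(-6 + 2 c^{2}\right) = -13 + 2 c^{2}$)
$\frac{1}{m{\left(-286 \right)} + x{\left(T \right)}} = \frac{1}{24 - \left(13 - 2 \cdot 289^{2}\right)} = \frac{1}{24 + \left(-13 + 2 \cdot 83521\right)} = \frac{1}{24 + \left(-13 + 167042\right)} = \frac{1}{24 + 167029} = \frac{1}{167053}$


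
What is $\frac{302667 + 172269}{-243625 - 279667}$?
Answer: $- \frac{1542}{1699} \approx -0.90759$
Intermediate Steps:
$\frac{302667 + 172269}{-243625 - 279667} = \frac{474936}{-523292} = 474936 \left(- \frac{1}{523292}\right) = - \frac{1542}{1699}$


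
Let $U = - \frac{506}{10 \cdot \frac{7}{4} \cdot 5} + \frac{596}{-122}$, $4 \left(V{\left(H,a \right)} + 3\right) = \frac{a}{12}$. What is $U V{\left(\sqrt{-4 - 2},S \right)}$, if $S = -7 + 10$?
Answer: $\frac{2676227}{85400} \approx 31.338$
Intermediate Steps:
$S = 3$
$V{\left(H,a \right)} = -3 + \frac{a}{48}$ ($V{\left(H,a \right)} = -3 + \frac{a \frac{1}{12}}{4} = -3 + \frac{\frac{1}{12} a}{4} = -3 + \frac{a}{48}$)
$U = - \frac{113882}{10675}$ ($U = - \frac{506}{10 \cdot 7 \cdot \frac{1}{4} \cdot 5} + 596 \left(- \frac{1}{122}\right) = - \frac{506}{10 \cdot \frac{7}{4} \cdot 5} - \frac{298}{61} = - \frac{506}{\frac{35}{2} \cdot 5} - \frac{298}{61} = - \frac{506}{\frac{175}{2}} - \frac{298}{61} = \left(-506\right) \frac{2}{175} - \frac{298}{61} = - \frac{1012}{175} - \frac{298}{61} = - \frac{113882}{10675} \approx -10.668$)
$U V{\left(\sqrt{-4 - 2},S \right)} = - \frac{113882 \left(-3 + \frac{1}{48} \cdot 3\right)}{10675} = - \frac{113882 \left(-3 + \frac{1}{16}\right)}{10675} = \left(- \frac{113882}{10675}\right) \left(- \frac{47}{16}\right) = \frac{2676227}{85400}$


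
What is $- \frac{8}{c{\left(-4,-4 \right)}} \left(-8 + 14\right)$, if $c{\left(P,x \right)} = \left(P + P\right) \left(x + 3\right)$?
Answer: $-6$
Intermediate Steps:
$c{\left(P,x \right)} = 2 P \left(3 + x\right)$
$- \frac{8}{c{\left(-4,-4 \right)}} \left(-8 + 14\right) = - \frac{8}{2 \left(-4\right) \left(3 - 4\right)} \left(-8 + 14\right) = - \frac{8}{2 \left(-4\right) \left(-1\right)} 6 = - \frac{8}{8} \cdot 6 = \left(-8\right) \frac{1}{8} \cdot 6 = \left(-1\right) 6 = -6$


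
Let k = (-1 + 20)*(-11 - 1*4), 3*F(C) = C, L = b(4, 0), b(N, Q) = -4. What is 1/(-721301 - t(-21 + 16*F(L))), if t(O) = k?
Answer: -1/721016 ≈ -1.3869e-6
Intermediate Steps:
L = -4
F(C) = C/3
k = -285 (k = 19*(-11 - 4) = 19*(-15) = -285)
t(O) = -285
1/(-721301 - t(-21 + 16*F(L))) = 1/(-721301 - 1*(-285)) = 1/(-721301 + 285) = 1/(-721016) = -1/721016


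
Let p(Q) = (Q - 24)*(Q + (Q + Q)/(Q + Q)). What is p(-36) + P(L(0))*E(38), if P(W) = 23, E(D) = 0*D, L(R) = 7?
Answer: 2100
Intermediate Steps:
E(D) = 0
p(Q) = (1 + Q)*(-24 + Q) (p(Q) = (-24 + Q)*(Q + (2*Q)/((2*Q))) = (-24 + Q)*(Q + (2*Q)*(1/(2*Q))) = (-24 + Q)*(Q + 1) = (-24 + Q)*(1 + Q) = (1 + Q)*(-24 + Q))
p(-36) + P(L(0))*E(38) = (-24 + (-36)² - 23*(-36)) + 23*0 = (-24 + 1296 + 828) + 0 = 2100 + 0 = 2100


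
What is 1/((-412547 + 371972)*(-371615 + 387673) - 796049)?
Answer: -1/652349399 ≈ -1.5329e-9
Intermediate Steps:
1/((-412547 + 371972)*(-371615 + 387673) - 796049) = 1/(-40575*16058 - 796049) = 1/(-651553350 - 796049) = 1/(-652349399) = -1/652349399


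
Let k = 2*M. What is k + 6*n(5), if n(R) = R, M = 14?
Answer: 58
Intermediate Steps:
k = 28 (k = 2*14 = 28)
k + 6*n(5) = 28 + 6*5 = 28 + 30 = 58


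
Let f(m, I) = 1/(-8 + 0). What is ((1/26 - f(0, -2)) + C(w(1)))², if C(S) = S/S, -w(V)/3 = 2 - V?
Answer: 14641/10816 ≈ 1.3536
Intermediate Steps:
w(V) = -6 + 3*V (w(V) = -3*(2 - V) = -6 + 3*V)
f(m, I) = -⅛ (f(m, I) = 1/(-8) = -⅛)
C(S) = 1
((1/26 - f(0, -2)) + C(w(1)))² = ((1/26 - 1*(-⅛)) + 1)² = ((1/26 + ⅛) + 1)² = (17/104 + 1)² = (121/104)² = 14641/10816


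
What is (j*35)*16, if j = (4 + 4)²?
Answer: 35840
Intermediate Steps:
j = 64 (j = 8² = 64)
(j*35)*16 = (64*35)*16 = 2240*16 = 35840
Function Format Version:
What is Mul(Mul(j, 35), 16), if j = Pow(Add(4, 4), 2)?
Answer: 35840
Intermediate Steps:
j = 64 (j = Pow(8, 2) = 64)
Mul(Mul(j, 35), 16) = Mul(Mul(64, 35), 16) = Mul(2240, 16) = 35840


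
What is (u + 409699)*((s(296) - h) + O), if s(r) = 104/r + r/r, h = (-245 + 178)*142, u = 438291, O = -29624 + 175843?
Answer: 4886263386290/37 ≈ 1.3206e+11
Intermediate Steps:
O = 146219
h = -9514 (h = -67*142 = -9514)
s(r) = 1 + 104/r (s(r) = 104/r + 1 = 1 + 104/r)
(u + 409699)*((s(296) - h) + O) = (438291 + 409699)*(((104 + 296)/296 - 1*(-9514)) + 146219) = 847990*(((1/296)*400 + 9514) + 146219) = 847990*((50/37 + 9514) + 146219) = 847990*(352068/37 + 146219) = 847990*(5762171/37) = 4886263386290/37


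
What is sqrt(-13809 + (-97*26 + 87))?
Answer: 2*I*sqrt(4061) ≈ 127.45*I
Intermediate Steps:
sqrt(-13809 + (-97*26 + 87)) = sqrt(-13809 + (-2522 + 87)) = sqrt(-13809 - 2435) = sqrt(-16244) = 2*I*sqrt(4061)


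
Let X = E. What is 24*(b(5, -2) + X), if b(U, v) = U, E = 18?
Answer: 552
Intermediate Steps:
X = 18
24*(b(5, -2) + X) = 24*(5 + 18) = 24*23 = 552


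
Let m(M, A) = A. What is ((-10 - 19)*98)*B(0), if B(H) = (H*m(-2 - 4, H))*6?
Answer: 0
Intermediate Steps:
B(H) = 6*H² (B(H) = (H*H)*6 = H²*6 = 6*H²)
((-10 - 19)*98)*B(0) = ((-10 - 19)*98)*(6*0²) = (-29*98)*(6*0) = -2842*0 = 0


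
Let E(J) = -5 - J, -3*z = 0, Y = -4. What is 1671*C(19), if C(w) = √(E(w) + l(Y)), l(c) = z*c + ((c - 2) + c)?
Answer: 1671*I*√34 ≈ 9743.5*I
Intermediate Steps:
z = 0 (z = -⅓*0 = 0)
l(c) = -2 + 2*c (l(c) = 0*c + ((c - 2) + c) = 0 + ((-2 + c) + c) = 0 + (-2 + 2*c) = -2 + 2*c)
C(w) = √(-15 - w) (C(w) = √((-5 - w) + (-2 + 2*(-4))) = √((-5 - w) + (-2 - 8)) = √((-5 - w) - 10) = √(-15 - w))
1671*C(19) = 1671*√(-15 - 1*19) = 1671*√(-15 - 19) = 1671*√(-34) = 1671*(I*√34) = 1671*I*√34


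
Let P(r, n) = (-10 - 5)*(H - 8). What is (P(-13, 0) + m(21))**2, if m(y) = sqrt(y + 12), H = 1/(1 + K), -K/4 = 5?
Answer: 5278938/361 + 4590*sqrt(33)/19 ≈ 16011.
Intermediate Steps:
K = -20 (K = -4*5 = -20)
H = -1/19 (H = 1/(1 - 20) = 1/(-19) = -1/19 ≈ -0.052632)
P(r, n) = 2295/19 (P(r, n) = (-10 - 5)*(-1/19 - 8) = -15*(-153/19) = 2295/19)
m(y) = sqrt(12 + y)
(P(-13, 0) + m(21))**2 = (2295/19 + sqrt(12 + 21))**2 = (2295/19 + sqrt(33))**2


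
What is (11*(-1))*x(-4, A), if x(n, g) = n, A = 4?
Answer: 44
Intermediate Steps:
(11*(-1))*x(-4, A) = (11*(-1))*(-4) = -11*(-4) = 44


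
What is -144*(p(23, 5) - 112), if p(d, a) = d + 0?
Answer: 12816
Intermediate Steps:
p(d, a) = d
-144*(p(23, 5) - 112) = -144*(23 - 112) = -144*(-89) = 12816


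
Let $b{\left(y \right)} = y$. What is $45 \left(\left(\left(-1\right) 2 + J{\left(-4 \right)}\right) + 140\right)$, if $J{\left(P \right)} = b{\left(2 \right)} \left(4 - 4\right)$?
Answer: $6210$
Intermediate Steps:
$J{\left(P \right)} = 0$ ($J{\left(P \right)} = 2 \left(4 - 4\right) = 2 \cdot 0 = 0$)
$45 \left(\left(\left(-1\right) 2 + J{\left(-4 \right)}\right) + 140\right) = 45 \left(\left(\left(-1\right) 2 + 0\right) + 140\right) = 45 \left(\left(-2 + 0\right) + 140\right) = 45 \left(-2 + 140\right) = 45 \cdot 138 = 6210$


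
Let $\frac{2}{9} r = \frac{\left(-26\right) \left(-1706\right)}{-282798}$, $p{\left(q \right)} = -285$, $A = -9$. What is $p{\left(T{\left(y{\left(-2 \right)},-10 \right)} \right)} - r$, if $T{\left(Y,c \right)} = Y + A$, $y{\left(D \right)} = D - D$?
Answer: $- \frac{4466546}{15711} \approx -284.29$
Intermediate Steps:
$y{\left(D \right)} = 0$
$T{\left(Y,c \right)} = -9 + Y$ ($T{\left(Y,c \right)} = Y - 9 = -9 + Y$)
$r = - \frac{11089}{15711}$ ($r = \frac{9 \frac{\left(-26\right) \left(-1706\right)}{-282798}}{2} = \frac{9 \cdot 44356 \left(- \frac{1}{282798}\right)}{2} = \frac{9}{2} \left(- \frac{22178}{141399}\right) = - \frac{11089}{15711} \approx -0.70581$)
$p{\left(T{\left(y{\left(-2 \right)},-10 \right)} \right)} - r = -285 - - \frac{11089}{15711} = -285 + \frac{11089}{15711} = - \frac{4466546}{15711}$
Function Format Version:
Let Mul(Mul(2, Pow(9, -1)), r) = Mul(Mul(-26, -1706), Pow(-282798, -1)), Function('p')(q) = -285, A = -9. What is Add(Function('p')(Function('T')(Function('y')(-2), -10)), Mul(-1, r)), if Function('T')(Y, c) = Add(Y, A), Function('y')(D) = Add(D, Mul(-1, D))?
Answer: Rational(-4466546, 15711) ≈ -284.29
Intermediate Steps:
Function('y')(D) = 0
Function('T')(Y, c) = Add(-9, Y) (Function('T')(Y, c) = Add(Y, -9) = Add(-9, Y))
r = Rational(-11089, 15711) (r = Mul(Rational(9, 2), Mul(Mul(-26, -1706), Pow(-282798, -1))) = Mul(Rational(9, 2), Mul(44356, Rational(-1, 282798))) = Mul(Rational(9, 2), Rational(-22178, 141399)) = Rational(-11089, 15711) ≈ -0.70581)
Add(Function('p')(Function('T')(Function('y')(-2), -10)), Mul(-1, r)) = Add(-285, Mul(-1, Rational(-11089, 15711))) = Add(-285, Rational(11089, 15711)) = Rational(-4466546, 15711)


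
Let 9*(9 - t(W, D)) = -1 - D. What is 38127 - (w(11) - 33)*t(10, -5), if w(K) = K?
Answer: 344837/9 ≈ 38315.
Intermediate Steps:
t(W, D) = 82/9 + D/9 (t(W, D) = 9 - (-1 - D)/9 = 9 + (1/9 + D/9) = 82/9 + D/9)
38127 - (w(11) - 33)*t(10, -5) = 38127 - (11 - 33)*(82/9 + (1/9)*(-5)) = 38127 - (-22)*(82/9 - 5/9) = 38127 - (-22)*77/9 = 38127 - 1*(-1694/9) = 38127 + 1694/9 = 344837/9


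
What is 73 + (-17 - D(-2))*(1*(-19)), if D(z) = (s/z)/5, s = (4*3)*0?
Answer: 396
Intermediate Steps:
s = 0 (s = 12*0 = 0)
D(z) = 0 (D(z) = (0/z)/5 = 0*(⅕) = 0)
73 + (-17 - D(-2))*(1*(-19)) = 73 + (-17 - 1*0)*(1*(-19)) = 73 + (-17 + 0)*(-19) = 73 - 17*(-19) = 73 + 323 = 396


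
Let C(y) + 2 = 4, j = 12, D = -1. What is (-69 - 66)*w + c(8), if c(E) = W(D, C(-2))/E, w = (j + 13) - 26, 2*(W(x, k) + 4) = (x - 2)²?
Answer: 2161/16 ≈ 135.06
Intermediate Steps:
C(y) = 2 (C(y) = -2 + 4 = 2)
W(x, k) = -4 + (-2 + x)²/2 (W(x, k) = -4 + (x - 2)²/2 = -4 + (-2 + x)²/2)
w = -1 (w = (12 + 13) - 26 = 25 - 26 = -1)
c(E) = 1/(2*E) (c(E) = (-4 + (-2 - 1)²/2)/E = (-4 + (½)*(-3)²)/E = (-4 + (½)*9)/E = (-4 + 9/2)/E = 1/(2*E))
(-69 - 66)*w + c(8) = (-69 - 66)*(-1) + (½)/8 = -135*(-1) + (½)*(⅛) = 135 + 1/16 = 2161/16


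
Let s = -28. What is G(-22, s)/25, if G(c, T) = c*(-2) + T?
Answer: 16/25 ≈ 0.64000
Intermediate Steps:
G(c, T) = T - 2*c (G(c, T) = -2*c + T = T - 2*c)
G(-22, s)/25 = (-28 - 2*(-22))/25 = (-28 + 44)*(1/25) = 16*(1/25) = 16/25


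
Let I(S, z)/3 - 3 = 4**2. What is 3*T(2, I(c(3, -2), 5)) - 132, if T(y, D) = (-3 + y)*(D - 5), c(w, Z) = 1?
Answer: -288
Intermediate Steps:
I(S, z) = 57 (I(S, z) = 9 + 3*4**2 = 9 + 3*16 = 9 + 48 = 57)
T(y, D) = (-5 + D)*(-3 + y) (T(y, D) = (-3 + y)*(-5 + D) = (-5 + D)*(-3 + y))
3*T(2, I(c(3, -2), 5)) - 132 = 3*(15 - 5*2 - 3*57 + 57*2) - 132 = 3*(15 - 10 - 171 + 114) - 132 = 3*(-52) - 132 = -156 - 132 = -288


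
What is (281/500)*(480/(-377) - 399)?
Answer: -42403743/188500 ≈ -224.95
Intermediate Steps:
(281/500)*(480/(-377) - 399) = (281*(1/500))*(480*(-1/377) - 399) = 281*(-480/377 - 399)/500 = (281/500)*(-150903/377) = -42403743/188500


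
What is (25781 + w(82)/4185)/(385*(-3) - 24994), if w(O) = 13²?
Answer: -107893654/109433565 ≈ -0.98593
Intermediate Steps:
w(O) = 169
(25781 + w(82)/4185)/(385*(-3) - 24994) = (25781 + 169/4185)/(385*(-3) - 24994) = (25781 + 169*(1/4185))/(-1155 - 24994) = (25781 + 169/4185)/(-26149) = (107893654/4185)*(-1/26149) = -107893654/109433565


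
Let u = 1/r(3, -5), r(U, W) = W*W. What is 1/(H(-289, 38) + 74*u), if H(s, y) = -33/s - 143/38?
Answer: -274550/189157 ≈ -1.4514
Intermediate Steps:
r(U, W) = W**2
u = 1/25 (u = 1/((-5)**2) = 1/25 ≈ 0.040000)
H(s, y) = -143/38 - 33/s (H(s, y) = -33/s - 143*1/38 = -33/s - 143/38 = -143/38 - 33/s)
1/(H(-289, 38) + 74*u) = 1/((-143/38 - 33/(-289)) + 74*(1/25)) = 1/((-143/38 - 33*(-1/289)) + 74/25) = 1/((-143/38 + 33/289) + 74/25) = 1/(-40073/10982 + 74/25) = 1/(-189157/274550) = -274550/189157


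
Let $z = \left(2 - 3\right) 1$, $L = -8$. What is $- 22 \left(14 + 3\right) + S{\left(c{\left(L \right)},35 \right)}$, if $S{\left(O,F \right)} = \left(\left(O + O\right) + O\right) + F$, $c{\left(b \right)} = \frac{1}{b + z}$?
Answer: $- \frac{1018}{3} \approx -339.33$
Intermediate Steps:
$z = -1$ ($z = \left(-1\right) 1 = -1$)
$c{\left(b \right)} = \frac{1}{-1 + b}$ ($c{\left(b \right)} = \frac{1}{b - 1} = \frac{1}{-1 + b}$)
$S{\left(O,F \right)} = F + 3 O$ ($S{\left(O,F \right)} = \left(2 O + O\right) + F = 3 O + F = F + 3 O$)
$- 22 \left(14 + 3\right) + S{\left(c{\left(L \right)},35 \right)} = - 22 \left(14 + 3\right) + \left(35 + \frac{3}{-1 - 8}\right) = \left(-22\right) 17 + \left(35 + \frac{3}{-9}\right) = -374 + \left(35 + 3 \left(- \frac{1}{9}\right)\right) = -374 + \left(35 - \frac{1}{3}\right) = -374 + \frac{104}{3} = - \frac{1018}{3}$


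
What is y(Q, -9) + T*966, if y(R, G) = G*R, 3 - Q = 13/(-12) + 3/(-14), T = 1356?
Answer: 36676005/28 ≈ 1.3099e+6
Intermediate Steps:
Q = 361/84 (Q = 3 - (13/(-12) + 3/(-14)) = 3 - (13*(-1/12) + 3*(-1/14)) = 3 - (-13/12 - 3/14) = 3 - 1*(-109/84) = 3 + 109/84 = 361/84 ≈ 4.2976)
y(Q, -9) + T*966 = -9*361/84 + 1356*966 = -1083/28 + 1309896 = 36676005/28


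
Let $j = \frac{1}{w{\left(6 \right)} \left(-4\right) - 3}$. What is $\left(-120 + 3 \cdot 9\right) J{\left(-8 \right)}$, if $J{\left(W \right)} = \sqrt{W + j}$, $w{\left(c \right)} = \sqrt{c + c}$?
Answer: $- \frac{93 i \sqrt{25 + 64 \sqrt{3}}}{\sqrt{3 + 8 \sqrt{3}}} \approx - 264.02 i$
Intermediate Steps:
$w{\left(c \right)} = \sqrt{2} \sqrt{c}$ ($w{\left(c \right)} = \sqrt{2 c} = \sqrt{2} \sqrt{c}$)
$j = \frac{1}{-3 - 8 \sqrt{3}}$ ($j = \frac{1}{\sqrt{2} \sqrt{6} \left(-4\right) - 3} = \frac{1}{2 \sqrt{3} \left(-4\right) - 3} = \frac{1}{- 8 \sqrt{3} - 3} = \frac{1}{-3 - 8 \sqrt{3}} \approx -0.059325$)
$J{\left(W \right)} = \sqrt{\frac{1}{61} + W - \frac{8 \sqrt{3}}{183}}$ ($J{\left(W \right)} = \sqrt{W + \left(\frac{1}{61} - \frac{8 \sqrt{3}}{183}\right)} = \sqrt{\frac{1}{61} + W - \frac{8 \sqrt{3}}{183}}$)
$\left(-120 + 3 \cdot 9\right) J{\left(-8 \right)} = \left(-120 + 3 \cdot 9\right) \frac{\sqrt{-1 - 8 \left(3 + 8 \sqrt{3}\right)}}{\sqrt{3 + 8 \sqrt{3}}} = \left(-120 + 27\right) \frac{\sqrt{-1 - \left(24 + 64 \sqrt{3}\right)}}{\sqrt{3 + 8 \sqrt{3}}} = - 93 \frac{\sqrt{-25 - 64 \sqrt{3}}}{\sqrt{3 + 8 \sqrt{3}}} = - \frac{93 \sqrt{-25 - 64 \sqrt{3}}}{\sqrt{3 + 8 \sqrt{3}}}$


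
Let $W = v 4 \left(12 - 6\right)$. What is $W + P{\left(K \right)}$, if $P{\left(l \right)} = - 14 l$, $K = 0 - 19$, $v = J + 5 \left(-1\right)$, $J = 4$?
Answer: $242$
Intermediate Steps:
$v = -1$ ($v = 4 + 5 \left(-1\right) = 4 - 5 = -1$)
$K = -19$
$W = -24$ ($W = \left(-1\right) 4 \left(12 - 6\right) = \left(-4\right) 6 = -24$)
$W + P{\left(K \right)} = -24 - -266 = -24 + 266 = 242$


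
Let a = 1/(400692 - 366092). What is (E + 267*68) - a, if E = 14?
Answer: 628681999/34600 ≈ 18170.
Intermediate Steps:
a = 1/34600 ≈ 2.8902e-5
(E + 267*68) - a = (14 + 267*68) - 1*1/34600 = (14 + 18156) - 1/34600 = 18170 - 1/34600 = 628681999/34600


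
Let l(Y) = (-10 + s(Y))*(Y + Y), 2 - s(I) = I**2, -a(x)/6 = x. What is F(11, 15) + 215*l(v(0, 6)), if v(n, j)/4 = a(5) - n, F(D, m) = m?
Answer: 743452815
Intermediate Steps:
a(x) = -6*x
s(I) = 2 - I**2
v(n, j) = -120 - 4*n (v(n, j) = 4*(-6*5 - n) = 4*(-30 - n) = -120 - 4*n)
l(Y) = 2*Y*(-8 - Y**2) (l(Y) = (-10 + (2 - Y**2))*(Y + Y) = (-8 - Y**2)*(2*Y) = 2*Y*(-8 - Y**2))
F(11, 15) + 215*l(v(0, 6)) = 15 + 215*(-2*(-120 - 4*0)*(8 + (-120 - 4*0)**2)) = 15 + 215*(-2*(-120 + 0)*(8 + (-120 + 0)**2)) = 15 + 215*(-2*(-120)*(8 + (-120)**2)) = 15 + 215*(-2*(-120)*(8 + 14400)) = 15 + 215*(-2*(-120)*14408) = 15 + 215*3457920 = 15 + 743452800 = 743452815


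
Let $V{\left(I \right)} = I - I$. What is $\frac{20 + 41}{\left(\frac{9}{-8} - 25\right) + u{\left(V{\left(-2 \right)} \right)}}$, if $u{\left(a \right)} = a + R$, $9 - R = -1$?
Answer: $- \frac{488}{129} \approx -3.7829$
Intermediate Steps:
$V{\left(I \right)} = 0$
$R = 10$ ($R = 9 - -1 = 9 + 1 = 10$)
$u{\left(a \right)} = 10 + a$ ($u{\left(a \right)} = a + 10 = 10 + a$)
$\frac{20 + 41}{\left(\frac{9}{-8} - 25\right) + u{\left(V{\left(-2 \right)} \right)}} = \frac{20 + 41}{\left(\frac{9}{-8} - 25\right) + \left(10 + 0\right)} = \frac{61}{\left(9 \left(- \frac{1}{8}\right) - 25\right) + 10} = \frac{61}{\left(- \frac{9}{8} - 25\right) + 10} = \frac{61}{- \frac{209}{8} + 10} = \frac{61}{- \frac{129}{8}} = 61 \left(- \frac{8}{129}\right) = - \frac{488}{129}$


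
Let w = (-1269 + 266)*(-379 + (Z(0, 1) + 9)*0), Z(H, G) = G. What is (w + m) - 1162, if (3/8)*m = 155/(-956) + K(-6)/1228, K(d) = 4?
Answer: 27806501589/73373 ≈ 3.7897e+5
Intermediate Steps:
m = -31086/73373 (m = 8*(155/(-956) + 4/1228)/3 = 8*(155*(-1/956) + 4*(1/1228))/3 = 8*(-155/956 + 1/307)/3 = (8/3)*(-46629/293492) = -31086/73373 ≈ -0.42367)
w = 380137 (w = (-1269 + 266)*(-379 + (1 + 9)*0) = -1003*(-379 + 10*0) = -1003*(-379 + 0) = -1003*(-379) = 380137)
(w + m) - 1162 = (380137 - 31086/73373) - 1162 = 27891761015/73373 - 1162 = 27806501589/73373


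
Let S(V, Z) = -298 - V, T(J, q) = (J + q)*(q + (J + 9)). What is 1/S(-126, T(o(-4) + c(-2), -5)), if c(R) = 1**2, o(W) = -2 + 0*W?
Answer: -1/172 ≈ -0.0058140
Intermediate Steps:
o(W) = -2 (o(W) = -2 + 0 = -2)
c(R) = 1
T(J, q) = (J + q)*(9 + J + q) (T(J, q) = (J + q)*(q + (9 + J)) = (J + q)*(9 + J + q))
1/S(-126, T(o(-4) + c(-2), -5)) = 1/(-298 - 1*(-126)) = 1/(-298 + 126) = 1/(-172) = -1/172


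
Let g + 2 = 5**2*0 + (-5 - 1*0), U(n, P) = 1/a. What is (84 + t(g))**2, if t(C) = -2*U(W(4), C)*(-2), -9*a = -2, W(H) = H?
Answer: 10404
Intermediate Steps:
a = 2/9 (a = -1/9*(-2) = 2/9 ≈ 0.22222)
U(n, P) = 9/2 (U(n, P) = 1/(2/9) = 9/2)
g = -7 (g = -2 + (5**2*0 + (-5 - 1*0)) = -2 + (25*0 + (-5 + 0)) = -2 + (0 - 5) = -2 - 5 = -7)
t(C) = 18 (t(C) = -2*9/2*(-2) = -9*(-2) = 18)
(84 + t(g))**2 = (84 + 18)**2 = 102**2 = 10404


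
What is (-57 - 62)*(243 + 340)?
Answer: -69377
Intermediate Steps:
(-57 - 62)*(243 + 340) = -119*583 = -69377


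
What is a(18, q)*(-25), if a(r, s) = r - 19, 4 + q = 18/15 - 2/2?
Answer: 25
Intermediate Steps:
q = -19/5 (q = -4 + (18/15 - 2/2) = -4 + (18*(1/15) - 2*½) = -4 + (6/5 - 1) = -4 + ⅕ = -19/5 ≈ -3.8000)
a(r, s) = -19 + r
a(18, q)*(-25) = (-19 + 18)*(-25) = -1*(-25) = 25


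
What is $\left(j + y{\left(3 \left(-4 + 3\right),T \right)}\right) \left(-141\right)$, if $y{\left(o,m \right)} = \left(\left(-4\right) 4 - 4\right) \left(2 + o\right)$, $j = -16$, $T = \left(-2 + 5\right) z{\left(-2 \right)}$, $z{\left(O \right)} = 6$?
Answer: $-564$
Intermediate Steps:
$T = 18$ ($T = \left(-2 + 5\right) 6 = 3 \cdot 6 = 18$)
$y{\left(o,m \right)} = -40 - 20 o$ ($y{\left(o,m \right)} = \left(-16 - 4\right) \left(2 + o\right) = - 20 \left(2 + o\right) = -40 - 20 o$)
$\left(j + y{\left(3 \left(-4 + 3\right),T \right)}\right) \left(-141\right) = \left(-16 - \left(40 + 20 \cdot 3 \left(-4 + 3\right)\right)\right) \left(-141\right) = \left(-16 - \left(40 + 20 \cdot 3 \left(-1\right)\right)\right) \left(-141\right) = \left(-16 - -20\right) \left(-141\right) = \left(-16 + \left(-40 + 60\right)\right) \left(-141\right) = \left(-16 + 20\right) \left(-141\right) = 4 \left(-141\right) = -564$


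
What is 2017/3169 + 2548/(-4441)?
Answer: 882885/14073529 ≈ 0.062734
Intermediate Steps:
2017/3169 + 2548/(-4441) = 2017*(1/3169) + 2548*(-1/4441) = 2017/3169 - 2548/4441 = 882885/14073529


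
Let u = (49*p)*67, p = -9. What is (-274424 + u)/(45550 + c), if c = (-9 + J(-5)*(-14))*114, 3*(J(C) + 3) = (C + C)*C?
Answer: -303971/22712 ≈ -13.384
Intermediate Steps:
J(C) = -3 + 2*C**2/3 (J(C) = -3 + ((C + C)*C)/3 = -3 + ((2*C)*C)/3 = -3 + (2*C**2)/3 = -3 + 2*C**2/3)
u = -29547 (u = (49*(-9))*67 = -441*67 = -29547)
c = -22838 (c = (-9 + (-3 + (2/3)*(-5)**2)*(-14))*114 = (-9 + (-3 + (2/3)*25)*(-14))*114 = (-9 + (-3 + 50/3)*(-14))*114 = (-9 + (41/3)*(-14))*114 = (-9 - 574/3)*114 = -601/3*114 = -22838)
(-274424 + u)/(45550 + c) = (-274424 - 29547)/(45550 - 22838) = -303971/22712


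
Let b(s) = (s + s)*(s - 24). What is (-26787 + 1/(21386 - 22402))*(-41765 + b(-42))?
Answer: 985775994053/1016 ≈ 9.7025e+8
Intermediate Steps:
b(s) = 2*s*(-24 + s) (b(s) = (2*s)*(-24 + s) = 2*s*(-24 + s))
(-26787 + 1/(21386 - 22402))*(-41765 + b(-42)) = (-26787 + 1/(21386 - 22402))*(-41765 + 2*(-42)*(-24 - 42)) = (-26787 + 1/(-1016))*(-41765 + 2*(-42)*(-66)) = (-26787 - 1/1016)*(-41765 + 5544) = -27215593/1016*(-36221) = 985775994053/1016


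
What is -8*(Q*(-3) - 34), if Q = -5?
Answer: 152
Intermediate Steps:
-8*(Q*(-3) - 34) = -8*(-5*(-3) - 34) = -8*(15 - 34) = -8*(-19) = 152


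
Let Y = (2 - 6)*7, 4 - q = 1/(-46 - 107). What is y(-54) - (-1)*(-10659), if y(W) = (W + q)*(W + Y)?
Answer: -1003609/153 ≈ -6559.5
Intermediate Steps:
q = 613/153 (q = 4 - 1/(-46 - 107) = 4 - 1/(-153) = 4 - 1*(-1/153) = 4 + 1/153 = 613/153 ≈ 4.0065)
Y = -28 (Y = -4*7 = -28)
y(W) = (-28 + W)*(613/153 + W) (y(W) = (W + 613/153)*(W - 28) = (613/153 + W)*(-28 + W) = (-28 + W)*(613/153 + W))
y(-54) - (-1)*(-10659) = (-17164/153 + (-54)**2 - 3671/153*(-54)) - (-1)*(-10659) = (-17164/153 + 2916 + 22026/17) - 1*10659 = 627218/153 - 10659 = -1003609/153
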